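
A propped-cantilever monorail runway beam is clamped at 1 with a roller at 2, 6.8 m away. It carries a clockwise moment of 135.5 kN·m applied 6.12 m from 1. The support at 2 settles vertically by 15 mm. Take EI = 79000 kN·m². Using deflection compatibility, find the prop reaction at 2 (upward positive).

Release the roller at 2. Primary structure: cantilever fixed at 1.
Downward deflection at the released point 2 due to the loads:
  clockwise couple 135.5 at a = 6.12: M₀a(2L − a)/(2EI) = 3101/EI
Tip deflection under a unit load at 2: L³/(3EI) = 104.8/EI.
With EI = 79000 kN·m²: δ_0 = 0.039259 m and δ_{22} = 0.001327 m/kN.
Compatibility — the beam at 2 must follow the support down by 0.015 m: δ_0 − R_2·δ_{22} = 0.015, so R_2 = (0.039259 − 0.015)/0.001327 = 18.28 kN.

R_2 = 18.28 kN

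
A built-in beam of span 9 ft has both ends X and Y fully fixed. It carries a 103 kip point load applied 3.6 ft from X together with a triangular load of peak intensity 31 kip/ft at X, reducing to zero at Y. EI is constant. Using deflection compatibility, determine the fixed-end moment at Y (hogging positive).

Take the two fixed-end moments M_X, M_Y as redundants; the released structure is the simple span XY.
On the primary (simply-supported) span, the end slopes from the loading are:
  at X: point load 103 at a = 3.6: Pab(L + b)/(6LEI) = 534/EI
  at Y: point load 103 at a = 3.6: Pab(L + a)/(6LEI) = 467.2/EI
  at X: triangular load, peak 31: w₀L³/(45EI) = 502.2/EI
  at Y: triangular load, peak 31: 7w₀L³/(360EI) = 439.4/EI
  θ_X0 = 1036/EI,  θ_Y0 = 906.6/EI
Flexibility coefficients: a unit moment at one end gives L/(3EI) there and L/(6EI) at the far end, so f₁₁ = f₂₂ = 3/EI and f₁₂ = f₂₁ = 1.5/EI.
Compatibility — zero rotation at each built-in end:
  3 M_X + 1.5 M_Y = 1036
  1.5 M_X + 3 M_Y = 906.6
Solving the pair gives M_X = 259 kip·ft and M_Y = 172.7 kip·ft (hogging).

M_Y = 172.7 kip·ft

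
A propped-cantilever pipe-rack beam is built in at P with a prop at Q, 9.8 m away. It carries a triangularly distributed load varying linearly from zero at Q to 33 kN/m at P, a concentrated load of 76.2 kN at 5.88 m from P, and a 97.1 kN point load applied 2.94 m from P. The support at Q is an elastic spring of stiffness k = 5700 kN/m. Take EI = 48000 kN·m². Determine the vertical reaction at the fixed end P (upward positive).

R_P = 260 kN

Take the reaction at Q as the redundant and release it; the primary structure is a cantilever fixed at P.
Downward deflection at the released point Q due to the loads:
  triangular load, peak 33 at the fixed end: w₀L⁴/(30EI) = 10146/EI
  point load 76.2 at a = 5.88: Pa²(3L − a)/(6EI) = 10328/EI
  point load 97.1 at a = 2.94: Pa²(3L − a)/(6EI) = 3701/EI
  δ_0 = 24175/EI
Tip deflection under a unit load at Q: L³/(3EI) = 313.7/EI.
With EI = 48000 kN·m²: δ_0 = 0.50364 m and δ_{QQ} = 0.006536 m/kN.
Compatibility — the spring shortens by R_Q/k under the reaction it provides: δ_0 − R_Q·δ_{QQ} = R_Q/k. With 1/k = 0.000175 m/kN, R_Q = δ_0 / (δ_{QQ} + 1/k) = 0.50364 / (0.006536 + 0.000175) = 75.04 kN.
Vertical equilibrium: R_P = ΣP − R_Q = 335 − 75.04 = 260 kN.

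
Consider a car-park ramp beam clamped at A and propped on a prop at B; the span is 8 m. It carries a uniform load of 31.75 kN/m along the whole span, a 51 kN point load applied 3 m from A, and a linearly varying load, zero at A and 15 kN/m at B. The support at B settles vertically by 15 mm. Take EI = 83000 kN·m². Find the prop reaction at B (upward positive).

R_B = 130.4 kN

Release the roller at B. Primary structure: cantilever fixed at A.
Deflection at B on the released cantilever, summing each load's contribution:
  UDL 31.75: wL⁴/(8EI) = 16256/EI
  point load 51 at a = 3: Pa²(3L − a)/(6EI) = 1606/EI
  triangular load, peak 15 at the free end: 11w₀L⁴/(120EI) = 5632/EI
  δ_0 = 23494/EI
Flexibility coefficient — unit upward force at B: δ_{BB} = L³/(3EI) = 170.7/EI.
With EI = 83000 kN·m²: δ_0 = 0.28307 m and δ_{BB} = 0.002056 m/kN.
Compatibility — the beam at B must follow the support down by 0.015 m: δ_0 − R_B·δ_{BB} = 0.015, so R_B = (0.28307 − 0.015)/0.002056 = 130.4 kN.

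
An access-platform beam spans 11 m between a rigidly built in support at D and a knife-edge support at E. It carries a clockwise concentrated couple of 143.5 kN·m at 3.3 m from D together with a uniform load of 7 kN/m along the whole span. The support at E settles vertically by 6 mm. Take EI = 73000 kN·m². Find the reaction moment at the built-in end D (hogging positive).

Choose R_E as the redundant. The primary structure is the cantilever fixed at D.
Downward deflection at the released point E due to the loads:
  clockwise couple 143.5 at a = 3.3: M₀a(2L − a)/(2EI) = 4428/EI
  UDL 7: wL⁴/(8EI) = 12811/EI
  δ_0 = 17239/EI
Flexibility coefficient — unit upward force at E: δ_{EE} = L³/(3EI) = 443.7/EI.
With EI = 73000 kN·m²: δ_0 = 0.23614 m and δ_{EE} = 0.006078 m/kN.
Compatibility — the beam at E must follow the support down by 0.006 m: δ_0 − R_E·δ_{EE} = 0.006, so R_E = (0.23614 − 0.006)/0.006078 = 37.87 kN.
Moment equilibrium about D: M_D = Σ(load moments about D) − R_E·L = 567 − 37.87×11 = 150.5 kN·m.

M_D = 150.5 kN·m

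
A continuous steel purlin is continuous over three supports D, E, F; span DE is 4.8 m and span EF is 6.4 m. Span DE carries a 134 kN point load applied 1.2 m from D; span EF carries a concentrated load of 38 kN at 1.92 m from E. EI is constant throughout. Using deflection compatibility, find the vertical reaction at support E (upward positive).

Insert a hinge at E; M_E is the redundant, and each span becomes simply supported.
Rotations at E on the released spans (each span's end-slope, ×1/EI):
  span DE: point load 134 at a = 1.2: Pab(L + a)/(6LEI) = 120.6/EI
  span EF: point load 38 at a = 1.92: Pab(L + b)/(6LEI) = 92.61/EI
  relative rotation θ_0 = (120.6 + 92.61)/EI = 213.2/EI
A unit hogging moment at E produces rotation L₁/(3EI) + L₂/(3EI) = 3.733/EI.
Compatibility: M_E·(L₁+L₂)/(3EI) = θ_0, giving M_E = 57.11 kN·m (hogging).
Span DE, ΣM about D with M_E applied at E: R_E^{DE}·4.8 = 160.8 + 57.11, so R_E^{DE} = 45.4 kN and R_D = 134 − 45.4 = 88.6 kN.
Span EF, ΣM about F: R_E^{EF}·6.4 = 170.2 + 57.11, so R_E^{EF} = 35.52 kN and R_F = 38 − 35.52 = 2.477 kN.
R_E = 45.4 + 35.52 = 80.92 kN.

R_E = 80.92 kN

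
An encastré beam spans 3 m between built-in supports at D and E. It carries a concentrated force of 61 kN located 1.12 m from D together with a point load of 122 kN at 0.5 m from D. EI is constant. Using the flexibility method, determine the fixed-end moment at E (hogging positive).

Release both end moments; the primary structure is a simply-supported span DE with redundants M_D and M_E.
End rotations of the released simple span under the applied load (×1/EI):
  at D: point load 61 at a = 1.12: Pab(L + b)/(6LEI) = 34.82/EI
  at E: point load 61 at a = 1.12: Pab(L + a)/(6LEI) = 29.4/EI
  at D: point load 122 at a = 0.5: Pab(L + b)/(6LEI) = 46.6/EI
  at E: point load 122 at a = 0.5: Pab(L + a)/(6LEI) = 29.65/EI
  θ_D0 = 81.42/EI,  θ_E0 = 59.05/EI
Flexibility coefficients: a unit moment at one end gives L/(3EI) there and L/(6EI) at the far end, so f₁₁ = f₂₂ = 1/EI and f₁₂ = f₂₁ = 0.5/EI.
Compatibility — zero rotation at each built-in end:
  1 M_D + 0.5 M_E = 81.42
  0.5 M_D + 1 M_E = 59.05
Solving the pair gives M_D = 69.19 kN·m and M_E = 24.46 kN·m (hogging).

M_E = 24.46 kN·m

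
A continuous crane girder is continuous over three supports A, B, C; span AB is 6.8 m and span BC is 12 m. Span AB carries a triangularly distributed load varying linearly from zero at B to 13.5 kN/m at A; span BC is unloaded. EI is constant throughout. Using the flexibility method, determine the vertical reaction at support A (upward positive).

R_A = 28.66 kN

Insert a hinge at B; M_B is the redundant, and each span becomes simply supported.
Discontinuity in slope at B on the released structure — sum the simple-span end rotations:
  span AB: triangular load, peak 13.5: 7w₀L³/(360EI) = 82.54/EI
  relative rotation θ_0 = (82.54 + 0)/EI = 82.54/EI
A unit hogging moment at B produces rotation L₁/(3EI) + L₂/(3EI) = 6.267/EI.
Slope continuity at B: θ_0 = M_B·6.267/EI, so M_B = 82.54/6.267 = 13.17 kN·m (hogging).
Span AB, ΣM about A with M_B applied at B: R_B^{AB}·6.8 = 104 + 13.17, so R_B^{AB} = 17.24 kN and R_A = 45.9 − 17.24 = 28.66 kN.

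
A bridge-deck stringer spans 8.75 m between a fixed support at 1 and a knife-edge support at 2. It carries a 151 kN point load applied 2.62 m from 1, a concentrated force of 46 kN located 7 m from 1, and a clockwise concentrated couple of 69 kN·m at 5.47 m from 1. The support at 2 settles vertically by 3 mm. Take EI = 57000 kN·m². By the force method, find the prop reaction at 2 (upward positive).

R_2 = 60.07 kN

Take the reaction at 2 as the redundant and release it; the primary structure is a cantilever fixed at 1.
Free-end deflection of the primary structure under the applied loading (downward +):
  point load 151 at a = 2.62: Pa²(3L − a)/(6EI) = 4082/EI
  point load 46 at a = 7: Pa²(3L − a)/(6EI) = 7232/EI
  clockwise couple 69 at a = 5.47: M₀a(2L − a)/(2EI) = 2270/EI
  δ_0 = 13584/EI
Tip deflection under a unit load at 2: L³/(3EI) = 223.3/EI.
With EI = 57000 kN·m²: δ_0 = 0.23832 m and δ_{22} = 0.003918 m/kN.
Compatibility — the beam at 2 must follow the support down by 0.003 m: δ_0 − R_2·δ_{22} = 0.003, so R_2 = (0.23832 − 0.003)/0.003918 = 60.07 kN.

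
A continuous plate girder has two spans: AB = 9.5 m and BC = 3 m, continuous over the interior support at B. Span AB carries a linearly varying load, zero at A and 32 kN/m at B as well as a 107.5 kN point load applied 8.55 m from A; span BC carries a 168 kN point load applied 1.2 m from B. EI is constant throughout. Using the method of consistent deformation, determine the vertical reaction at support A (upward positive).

R_A = 36.58 kN

Take M_B as the redundant. Released structure: two simple spans AB and BC with a hinge at B.
Discontinuity in slope at B on the released structure — sum the simple-span end rotations:
  span AB: triangular load, peak 32: w₀L³/(45EI) = 609.7/EI
  span AB: point load 107.5 at a = 8.55: Pab(L + a)/(6LEI) = 276.5/EI
  span BC: point load 168 at a = 1.2: Pab(L + b)/(6LEI) = 96.77/EI
  relative rotation θ_0 = (886.2 + 96.77)/EI = 983/EI
A unit hogging moment at B produces rotation L₁/(3EI) + L₂/(3EI) = 4.167/EI.
Compatibility: M_B·(L₁+L₂)/(3EI) = θ_0, giving M_B = 235.9 kN·m (hogging).
Span AB, ΣM about A with M_B applied at B: R_B^{AB}·9.5 = 1882 + 235.9, so R_B^{AB} = 222.9 kN and R_A = 259.5 − 222.9 = 36.58 kN.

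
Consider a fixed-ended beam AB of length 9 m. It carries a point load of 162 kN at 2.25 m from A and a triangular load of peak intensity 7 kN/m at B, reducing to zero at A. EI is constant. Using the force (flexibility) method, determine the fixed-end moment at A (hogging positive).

Take the two fixed-end moments M_A, M_B as redundants; the released structure is the simple span AB.
Simple-span end rotations at A and B under the given loads:
  at A: point load 162 at a = 2.25: Pab(L + b)/(6LEI) = 717.6/EI
  at B: point load 162 at a = 2.25: Pab(L + a)/(6LEI) = 512.6/EI
  at A: triangular load, peak 7: 7w₀L³/(360EI) = 99.22/EI
  at B: triangular load, peak 7: w₀L³/(45EI) = 113.4/EI
  θ_A0 = 816.8/EI,  θ_B0 = 626/EI
Flexibility coefficients: a unit moment at one end gives L/(3EI) there and L/(6EI) at the far end, so f₁₁ = f₂₂ = 3/EI and f₁₂ = f₂₁ = 1.5/EI.
Compatibility — zero rotation at each built-in end:
  3 M_A + 1.5 M_B = 816.8
  1.5 M_A + 3 M_B = 626
Solving the pair gives M_A = 223.9 kN·m and M_B = 96.69 kN·m (hogging).

M_A = 223.9 kN·m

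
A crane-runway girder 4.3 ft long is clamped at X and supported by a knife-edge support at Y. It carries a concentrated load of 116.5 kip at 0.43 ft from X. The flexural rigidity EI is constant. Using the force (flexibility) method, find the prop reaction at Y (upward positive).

Remove the prop at Y; the released (primary) structure is a cantilever built in at X.
Deflection at Y on the released cantilever, summing each load's contribution:
  point load 116.5 at a = 0.43: Pa²(3L − a)/(6EI) = 44.77/EI
Tip deflection under a unit load at Y: L³/(3EI) = 26.5/EI.
Compatibility at Y: δ_0 − R_Y·δ_{YY} = 0, so R_Y = 44.77/26.5 = 1.689 kip.

R_Y = 1.689 kip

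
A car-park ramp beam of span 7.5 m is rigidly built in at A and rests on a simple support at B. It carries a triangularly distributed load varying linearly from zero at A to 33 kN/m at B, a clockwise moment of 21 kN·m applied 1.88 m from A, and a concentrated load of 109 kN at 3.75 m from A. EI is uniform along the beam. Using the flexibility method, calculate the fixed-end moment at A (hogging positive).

M_A = 268.7 kN·m

Remove the prop at B; the released (primary) structure is a cantilever built in at A.
Downward deflection at the released point B due to the loads:
  triangular load, peak 33 at the free end: 11w₀L⁴/(120EI) = 9571/EI
  clockwise couple 21 at a = 1.88: M₀a(2L − a)/(2EI) = 259/EI
  point load 109 at a = 3.75: Pa²(3L − a)/(6EI) = 4790/EI
  δ_0 = 14620/EI
Tip deflection under a unit load at B: L³/(3EI) = 140.6/EI.
The prop prevents deflection at B: R_B = δ_0/δ_{BB} = 14620/140.6 = 104 kN.
Moment equilibrium about A: M_A = Σ(load moments about A) − R_B·L = 1048 − 104×7.5 = 268.7 kN·m.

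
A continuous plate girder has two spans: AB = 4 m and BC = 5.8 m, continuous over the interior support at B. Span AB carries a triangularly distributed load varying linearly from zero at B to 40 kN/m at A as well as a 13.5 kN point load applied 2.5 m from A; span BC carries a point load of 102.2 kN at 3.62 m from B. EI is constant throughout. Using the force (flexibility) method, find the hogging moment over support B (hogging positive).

M_B = 76.05 kN·m

Take M_B as the redundant. Released structure: two simple spans AB and BC with a hinge at B.
Rotations at B on the released spans (each span's end-slope, ×1/EI):
  span AB: triangular load, peak 40: 7w₀L³/(360EI) = 49.78/EI
  span AB: point load 13.5 at a = 2.5: Pab(L + a)/(6LEI) = 13.71/EI
  span BC: point load 102.2 at a = 3.62: Pab(L + b)/(6LEI) = 184.9/EI
  relative rotation θ_0 = (63.49 + 184.9)/EI = 248.4/EI
A unit hogging moment at B produces rotation L₁/(3EI) + L₂/(3EI) = 3.267/EI.
Compatibility: M_B·(L₁+L₂)/(3EI) = θ_0, giving M_B = 76.05 kN·m (hogging).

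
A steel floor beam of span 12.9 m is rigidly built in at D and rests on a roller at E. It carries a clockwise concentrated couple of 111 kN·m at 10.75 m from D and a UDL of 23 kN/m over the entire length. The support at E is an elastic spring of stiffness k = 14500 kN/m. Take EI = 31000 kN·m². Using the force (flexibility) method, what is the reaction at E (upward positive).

R_E = 123.4 kN

Choose R_E as the redundant. The primary structure is the cantilever fixed at D.
Deflection at E on the released cantilever, summing each load's contribution:
  clockwise couple 111 at a = 10.75: M₀a(2L − a)/(2EI) = 8979/EI
  UDL 23: wL⁴/(8EI) = 79615/EI
  δ_0 = 88595/EI
Flexibility coefficient — unit upward force at E: δ_{EE} = L³/(3EI) = 715.6/EI.
With EI = 31000 kN·m²: δ_0 = 2.8579 m and δ_{EE} = 0.023083 m/kN.
Compatibility — the spring shortens by R_E/k under the reaction it provides: δ_0 − R_E·δ_{EE} = R_E/k. With 1/k = 0.000069 m/kN, R_E = δ_0 / (δ_{EE} + 1/k) = 2.8579 / (0.023083 + 0.000069) = 123.4 kN.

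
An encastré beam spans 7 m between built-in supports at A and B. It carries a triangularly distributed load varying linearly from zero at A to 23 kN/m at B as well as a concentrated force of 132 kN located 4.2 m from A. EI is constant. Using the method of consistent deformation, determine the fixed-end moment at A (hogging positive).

Take the two fixed-end moments M_A, M_B as redundants; the released structure is the simple span AB.
End rotations of the released simple span under the applied load (×1/EI):
  at A: triangular load, peak 23: 7w₀L³/(360EI) = 153.4/EI
  at B: triangular load, peak 23: w₀L³/(45EI) = 175.3/EI
  at A: point load 132 at a = 4.2: Pab(L + b)/(6LEI) = 362.2/EI
  at B: point load 132 at a = 4.2: Pab(L + a)/(6LEI) = 414/EI
  θ_A0 = 515.6/EI,  θ_B0 = 589.3/EI
Flexibility coefficients: a unit moment at one end gives L/(3EI) there and L/(6EI) at the far end, so f₁₁ = f₂₂ = 2.333/EI and f₁₂ = f₂₁ = 1.167/EI.
Compatibility — zero rotation at each built-in end:
  2.333 M_A + 1.167 M_B = 515.6
  1.167 M_A + 2.333 M_B = 589.3
Solving the pair gives M_A = 126.3 kN·m and M_B = 189.4 kN·m (hogging).

M_A = 126.3 kN·m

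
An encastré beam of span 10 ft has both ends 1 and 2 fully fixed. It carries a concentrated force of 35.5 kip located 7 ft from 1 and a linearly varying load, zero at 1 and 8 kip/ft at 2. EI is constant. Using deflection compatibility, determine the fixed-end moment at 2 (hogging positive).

Release both end moments; the primary structure is a simply-supported span 12 with redundants M_1 and M_2.
End rotations of the released simple span under the applied load (×1/EI):
  at 1: point load 35.5 at a = 7: Pab(L + b)/(6LEI) = 161.5/EI
  at 2: point load 35.5 at a = 7: Pab(L + a)/(6LEI) = 211.2/EI
  at 1: triangular load, peak 8: 7w₀L³/(360EI) = 155.6/EI
  at 2: triangular load, peak 8: w₀L³/(45EI) = 177.8/EI
  θ_10 = 317.1/EI,  θ_20 = 389/EI
Flexibility coefficients: a unit moment at one end gives L/(3EI) there and L/(6EI) at the far end, so f₁₁ = f₂₂ = 3.333/EI and f₁₂ = f₂₁ = 1.667/EI.
Compatibility — zero rotation at each built-in end:
  3.333 M_1 + 1.667 M_2 = 317.1
  1.667 M_1 + 3.333 M_2 = 389
Solving the pair gives M_1 = 49.03 kip·ft and M_2 = 92.19 kip·ft (hogging).

M_2 = 92.19 kip·ft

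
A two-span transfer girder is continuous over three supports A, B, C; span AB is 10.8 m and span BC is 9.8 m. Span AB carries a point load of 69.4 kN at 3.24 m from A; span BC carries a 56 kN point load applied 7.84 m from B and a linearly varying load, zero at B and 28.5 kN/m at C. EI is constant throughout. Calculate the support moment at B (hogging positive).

M_B = 154.7 kN·m

Release continuity at B by inserting a hinge; the redundant is the internal moment M_B. The primary structure is two simply-supported spans AB and BC.
End slopes at the hinge B, treating each span as simply supported:
  span AB: point load 69.4 at a = 3.24: Pab(L + a)/(6LEI) = 368.3/EI
  span BC: point load 56 at a = 7.84: Pab(L + b)/(6LEI) = 172.1/EI
  span BC: triangular load, peak 28.5: 7w₀L³/(360EI) = 521.6/EI
  relative rotation θ_0 = (368.3 + 693.7)/EI = 1062/EI
A unit hogging moment at B produces rotation L₁/(3EI) + L₂/(3EI) = 6.867/EI.
Slope continuity at B: θ_0 = M_B·6.867/EI, so M_B = 1062/6.867 = 154.7 kN·m (hogging).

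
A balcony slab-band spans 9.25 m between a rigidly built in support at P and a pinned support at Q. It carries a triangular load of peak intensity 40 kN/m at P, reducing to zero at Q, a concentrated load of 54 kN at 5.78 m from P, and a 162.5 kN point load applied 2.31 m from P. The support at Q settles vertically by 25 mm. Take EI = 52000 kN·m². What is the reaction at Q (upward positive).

Remove the prop at Q; the released (primary) structure is a cantilever built in at P.
Downward deflection at the released point Q due to the loads:
  triangular load, peak 40 at the fixed end: w₀L⁴/(30EI) = 9761/EI
  point load 54 at a = 5.78: Pa²(3L − a)/(6EI) = 6606/EI
  point load 162.5 at a = 2.31: Pa²(3L − a)/(6EI) = 3677/EI
  δ_0 = 20044/EI
Flexibility coefficient — unit upward force at Q: δ_{QQ} = L³/(3EI) = 263.8/EI.
With EI = 52000 kN·m²: δ_0 = 0.38546 m and δ_{QQ} = 0.005073 m/kN.
Compatibility — the beam at Q must follow the support down by 0.025 m: δ_0 − R_Q·δ_{QQ} = 0.025, so R_Q = (0.38546 − 0.025)/0.005073 = 71.05 kN.

R_Q = 71.05 kN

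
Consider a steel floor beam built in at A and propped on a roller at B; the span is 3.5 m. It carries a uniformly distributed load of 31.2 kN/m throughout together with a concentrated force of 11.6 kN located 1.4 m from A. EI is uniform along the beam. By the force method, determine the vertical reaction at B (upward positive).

R_B = 43.36 kN

Release the roller at B. Primary structure: cantilever fixed at A.
Primary-structure tip deflection at B by superposition:
  UDL 31.2: wL⁴/(8EI) = 585.2/EI
  point load 11.6 at a = 1.4: Pa²(3L − a)/(6EI) = 34.48/EI
  δ_0 = 619.7/EI
Tip deflection under a unit load at B: L³/(3EI) = 14.29/EI.
The prop prevents deflection at B: R_B = δ_0/δ_{BB} = 619.7/14.29 = 43.36 kN.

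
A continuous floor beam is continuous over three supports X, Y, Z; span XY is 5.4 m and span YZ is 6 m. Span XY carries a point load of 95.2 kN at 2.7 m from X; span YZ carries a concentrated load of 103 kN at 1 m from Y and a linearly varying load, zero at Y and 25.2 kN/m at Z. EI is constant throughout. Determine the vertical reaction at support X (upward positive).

Insert a hinge at Y; M_Y is the redundant, and each span becomes simply supported.
End slopes at the hinge Y, treating each span as simply supported:
  span XY: point load 95.2 at a = 2.7: Pab(L + a)/(6LEI) = 173.5/EI
  span YZ: point load 103 at a = 1: Pab(L + b)/(6LEI) = 157.4/EI
  span YZ: triangular load, peak 25.2: 7w₀L³/(360EI) = 105.8/EI
  relative rotation θ_0 = (173.5 + 263.2)/EI = 436.7/EI
A unit hogging moment at Y produces rotation L₁/(3EI) + L₂/(3EI) = 3.8/EI.
Slope continuity at Y: θ_0 = M_Y·3.8/EI, so M_Y = 436.7/3.8 = 114.9 kN·m (hogging).
Span XY, ΣM about X with M_Y applied at Y: R_Y^{XY}·5.4 = 257 + 114.9, so R_Y^{XY} = 68.88 kN and R_X = 95.2 − 68.88 = 26.32 kN.

R_X = 26.32 kN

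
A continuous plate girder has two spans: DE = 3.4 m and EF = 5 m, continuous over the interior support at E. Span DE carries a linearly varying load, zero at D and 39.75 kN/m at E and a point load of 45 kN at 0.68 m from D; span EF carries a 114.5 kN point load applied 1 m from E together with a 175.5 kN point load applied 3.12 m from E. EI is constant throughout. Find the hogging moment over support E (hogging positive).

Insert a hinge at E; M_E is the redundant, and each span becomes simply supported.
End slopes at the hinge E, treating each span as simply supported:
  span DE: triangular load, peak 39.75: w₀L³/(45EI) = 34.72/EI
  span DE: point load 45 at a = 0.68: Pab(L + a)/(6LEI) = 16.65/EI
  span EF: point load 114.5 at a = 1: Pab(L + b)/(6LEI) = 137.4/EI
  span EF: point load 175.5 at a = 3.12: Pab(L + b)/(6LEI) = 236.1/EI
  relative rotation θ_0 = (51.36 + 373.5)/EI = 424.8/EI
A unit hogging moment at E produces rotation L₁/(3EI) + L₂/(3EI) = 2.8/EI.
Compatibility: M_E·(L₁+L₂)/(3EI) = θ_0, giving M_E = 151.7 kN·m (hogging).

M_E = 151.7 kN·m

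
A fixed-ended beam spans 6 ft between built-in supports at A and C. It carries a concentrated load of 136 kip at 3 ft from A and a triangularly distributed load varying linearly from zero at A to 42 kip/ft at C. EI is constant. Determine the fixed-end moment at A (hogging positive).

Release both end moments; the primary structure is a simply-supported span AC with redundants M_A and M_C.
End rotations of the released simple span under the applied load (×1/EI):
  at A: point load 136 at a = 3: Pab(L + b)/(6LEI) = 306/EI
  at C: point load 136 at a = 3: Pab(L + a)/(6LEI) = 306/EI
  at A: triangular load, peak 42: 7w₀L³/(360EI) = 176.4/EI
  at C: triangular load, peak 42: w₀L³/(45EI) = 201.6/EI
  θ_A0 = 482.4/EI,  θ_C0 = 507.6/EI
Flexibility coefficients: a unit moment at one end gives L/(3EI) there and L/(6EI) at the far end, so f₁₁ = f₂₂ = 2/EI and f₁₂ = f₂₁ = 1/EI.
Compatibility — zero rotation at each built-in end:
  2 M_A + 1 M_C = 482.4
  1 M_A + 2 M_C = 507.6
Solving the pair gives M_A = 152.4 kip·ft and M_C = 177.6 kip·ft (hogging).

M_A = 152.4 kip·ft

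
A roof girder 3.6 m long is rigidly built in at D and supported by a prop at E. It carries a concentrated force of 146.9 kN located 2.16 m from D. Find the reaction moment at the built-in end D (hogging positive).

Release the roller at E. Primary structure: cantilever fixed at D.
Free-end deflection of the primary structure under the applied loading (downward +):
  point load 146.9 at a = 2.16: Pa²(3L − a)/(6EI) = 986.9/EI
Tip deflection under a unit load at E: L³/(3EI) = 15.55/EI.
The prop prevents deflection at E: R_E = δ_0/δ_{EE} = 986.9/15.55 = 63.46 kN.
Moment equilibrium about D: M_D = Σ(load moments about D) − R_E·L = 317.3 − 63.46×3.6 = 88.85 kN·m.

M_D = 88.85 kN·m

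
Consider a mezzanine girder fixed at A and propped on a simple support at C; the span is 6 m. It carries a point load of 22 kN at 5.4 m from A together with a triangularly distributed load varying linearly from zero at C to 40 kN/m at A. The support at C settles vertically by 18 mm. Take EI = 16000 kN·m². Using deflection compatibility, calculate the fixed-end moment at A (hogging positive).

Release the roller at C. Primary structure: cantilever fixed at A.
Downward deflection at the released point C due to the loads:
  point load 22 at a = 5.4: Pa²(3L − a)/(6EI) = 1347/EI
  triangular load, peak 40 at the fixed end: w₀L⁴/(30EI) = 1728/EI
  δ_0 = 3075/EI
Tip deflection under a unit load at C: L³/(3EI) = 72/EI.
With EI = 16000 kN·m²: δ_0 = 0.1922 m and δ_{CC} = 0.0045 m/kN.
Compatibility — the beam at C must follow the support down by 0.018 m: δ_0 − R_C·δ_{CC} = 0.018, so R_C = (0.1922 − 0.018)/0.0045 = 38.71 kN.
Moment equilibrium about A: M_A = Σ(load moments about A) − R_C·L = 358.8 − 38.71×6 = 126.5 kN·m.

M_A = 126.5 kN·m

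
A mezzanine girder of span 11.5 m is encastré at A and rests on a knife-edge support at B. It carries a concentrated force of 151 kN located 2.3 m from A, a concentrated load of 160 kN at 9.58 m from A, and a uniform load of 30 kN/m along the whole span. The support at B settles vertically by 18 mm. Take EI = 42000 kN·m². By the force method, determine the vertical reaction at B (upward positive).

Remove the prop at B; the released (primary) structure is a cantilever built in at A.
Free-end deflection of the primary structure under the applied loading (downward +):
  point load 151 at a = 2.3: Pa²(3L − a)/(6EI) = 4287/EI
  point load 160 at a = 9.58: Pa²(3L − a)/(6EI) = 60988/EI
  UDL 30: wL⁴/(8EI) = 65588/EI
  δ_0 = 130863/EI
Flexibility coefficient — unit upward force at B: δ_{BB} = L³/(3EI) = 507/EI.
With EI = 42000 kN·m²: δ_0 = 3.1158 m and δ_{BB} = 0.01207 m/kN.
Compatibility — the beam at B must follow the support down by 0.018 m: δ_0 − R_B·δ_{BB} = 0.018, so R_B = (3.1158 − 0.018)/0.01207 = 256.6 kN.

R_B = 256.6 kN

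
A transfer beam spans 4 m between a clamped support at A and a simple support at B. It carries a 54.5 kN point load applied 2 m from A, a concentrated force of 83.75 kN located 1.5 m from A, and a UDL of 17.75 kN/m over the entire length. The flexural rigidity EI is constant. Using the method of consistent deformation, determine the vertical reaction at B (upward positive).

Choose R_B as the redundant. The primary structure is the cantilever fixed at A.
Free-end deflection of the primary structure under the applied loading (downward +):
  point load 54.5 at a = 2: Pa²(3L − a)/(6EI) = 363.3/EI
  point load 83.75 at a = 1.5: Pa²(3L − a)/(6EI) = 329.8/EI
  UDL 17.75: wL⁴/(8EI) = 568/EI
  δ_0 = 1261/EI
Flexibility coefficient — unit upward force at B: δ_{BB} = L³/(3EI) = 21.33/EI.
Compatibility at B: δ_0 − R_B·δ_{BB} = 0, so R_B = 1261/21.33 = 59.11 kN.

R_B = 59.11 kN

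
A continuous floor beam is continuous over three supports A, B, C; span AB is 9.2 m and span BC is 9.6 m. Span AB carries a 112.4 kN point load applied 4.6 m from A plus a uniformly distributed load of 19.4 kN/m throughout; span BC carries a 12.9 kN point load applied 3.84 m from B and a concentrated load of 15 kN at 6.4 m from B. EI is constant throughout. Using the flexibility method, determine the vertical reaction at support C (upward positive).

R_C = -7.586 kN

Insert a hinge at B; M_B is the redundant, and each span becomes simply supported.
End slopes at the hinge B, treating each span as simply supported:
  span AB: point load 112.4 at a = 4.6: Pab(L + a)/(6LEI) = 594.6/EI
  span AB: UDL 19.4: wL³/(24EI) = 629.4/EI
  span BC: point load 12.9 at a = 3.84: Pab(L + b)/(6LEI) = 76.09/EI
  span BC: point load 15 at a = 6.4: Pab(L + b)/(6LEI) = 68.27/EI
  relative rotation θ_0 = (1224 + 144.4)/EI = 1368/EI
A unit hogging moment at B produces rotation L₁/(3EI) + L₂/(3EI) = 6.267/EI.
Compatibility: M_B·(L₁+L₂)/(3EI) = θ_0, giving M_B = 218.4 kN·m (hogging).
Span BC, ΣM about C: R_B^{BC}·9.6 = 122.3 + 218.4, so R_B^{BC} = 35.49 kN and R_C = 27.9 − 35.49 = -7.586 kN.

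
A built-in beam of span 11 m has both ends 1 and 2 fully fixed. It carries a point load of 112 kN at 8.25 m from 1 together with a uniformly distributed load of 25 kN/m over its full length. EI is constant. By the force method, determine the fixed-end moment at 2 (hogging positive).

Take the two fixed-end moments M_1, M_2 as redundants; the released structure is the simple span 12.
On the primary (simply-supported) span, the end slopes from the loading are:
  at 1: point load 112 at a = 8.25: Pab(L + b)/(6LEI) = 529.4/EI
  at 2: point load 112 at a = 8.25: Pab(L + a)/(6LEI) = 741.1/EI
  at 1: UDL 25: wL³/(24EI) = 1386/EI
  at 2: UDL 25: wL³/(24EI) = 1386/EI
  θ_10 = 1916/EI,  θ_20 = 2128/EI
Flexibility coefficients: a unit moment at one end gives L/(3EI) there and L/(6EI) at the far end, so f₁₁ = f₂₂ = 3.667/EI and f₁₂ = f₂₁ = 1.833/EI.
Compatibility — zero rotation at each built-in end:
  3.667 M_1 + 1.833 M_2 = 1916
  1.833 M_1 + 3.667 M_2 = 2128
Solving the pair gives M_1 = 309.8 kN·m and M_2 = 425.3 kN·m (hogging).

M_2 = 425.3 kN·m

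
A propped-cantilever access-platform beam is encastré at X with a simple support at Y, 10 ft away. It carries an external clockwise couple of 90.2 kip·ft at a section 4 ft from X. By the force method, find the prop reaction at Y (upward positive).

Release the roller at Y. Primary structure: cantilever fixed at X.
Primary-structure tip deflection at Y by superposition:
  clockwise couple 90.2 at a = 4: M₀a(2L − a)/(2EI) = 2886/EI
Tip deflection under a unit load at Y: L³/(3EI) = 333.3/EI.
The prop prevents deflection at Y: R_Y = δ_0/δ_{YY} = 2886/333.3 = 8.659 kip.

R_Y = 8.659 kip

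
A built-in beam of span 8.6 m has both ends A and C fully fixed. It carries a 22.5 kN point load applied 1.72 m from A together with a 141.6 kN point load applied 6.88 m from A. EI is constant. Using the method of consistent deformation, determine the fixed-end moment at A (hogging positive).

M_A = 63.74 kN·m

Take the two fixed-end moments M_A, M_C as redundants; the released structure is the simple span AC.
Simple-span end rotations at A and C under the given loads:
  at A: point load 22.5 at a = 1.72: Pab(L + b)/(6LEI) = 79.88/EI
  at C: point load 22.5 at a = 1.72: Pab(L + a)/(6LEI) = 53.25/EI
  at A: point load 141.6 at a = 6.88: Pab(L + b)/(6LEI) = 335.1/EI
  at C: point load 141.6 at a = 6.88: Pab(L + a)/(6LEI) = 502.7/EI
  θ_A0 = 415/EI,  θ_C0 = 555.9/EI
Flexibility coefficients: a unit moment at one end gives L/(3EI) there and L/(6EI) at the far end, so f₁₁ = f₂₂ = 2.867/EI and f₁₂ = f₂₁ = 1.433/EI.
Compatibility — zero rotation at each built-in end:
  2.867 M_A + 1.433 M_C = 415
  1.433 M_A + 2.867 M_C = 555.9
Solving the pair gives M_A = 63.74 kN·m and M_C = 162.1 kN·m (hogging).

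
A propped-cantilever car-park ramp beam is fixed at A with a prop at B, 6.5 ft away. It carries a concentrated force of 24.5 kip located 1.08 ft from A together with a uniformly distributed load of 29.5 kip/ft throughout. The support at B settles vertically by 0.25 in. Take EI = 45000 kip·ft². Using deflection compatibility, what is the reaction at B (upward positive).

Choose R_B as the redundant. The primary structure is the cantilever fixed at A.
Primary-structure tip deflection at B by superposition:
  point load 24.5 at a = 1.08: Pa²(3L − a)/(6EI) = 87.73/EI
  UDL 29.5: wL⁴/(8EI) = 6582/EI
  δ_0 = 6670/EI
Flexibility coefficient — unit upward force at B: δ_{BB} = L³/(3EI) = 91.54/EI.
With EI = 45000 kip·ft²: δ_0 = 0.14823 ft and δ_{BB} = 0.002034 ft/kip.
Compatibility — the beam at B must follow the support down by 0.02083 ft: δ_0 − R_B·δ_{BB} = 0.02083, so R_B = (0.14823 − 0.02083)/0.002034 = 62.62 kip.

R_B = 62.62 kip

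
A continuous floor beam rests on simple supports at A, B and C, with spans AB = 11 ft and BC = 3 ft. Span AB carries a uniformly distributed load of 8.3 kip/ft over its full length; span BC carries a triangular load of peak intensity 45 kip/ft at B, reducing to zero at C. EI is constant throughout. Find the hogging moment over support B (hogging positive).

M_B = 104.4 kip·ft

Release continuity at B by inserting a hinge; the redundant is the internal moment M_B. The primary structure is two simply-supported spans AB and BC.
End slopes at the hinge B, treating each span as simply supported:
  span AB: UDL 8.3: wL³/(24EI) = 460.3/EI
  span BC: triangular load, peak 45: w₀L³/(45EI) = 27/EI
  relative rotation θ_0 = (460.3 + 27)/EI = 487.3/EI
A unit hogging moment at B produces rotation L₁/(3EI) + L₂/(3EI) = 4.667/EI.
Compatibility: M_B·(L₁+L₂)/(3EI) = θ_0, giving M_B = 104.4 kip·ft (hogging).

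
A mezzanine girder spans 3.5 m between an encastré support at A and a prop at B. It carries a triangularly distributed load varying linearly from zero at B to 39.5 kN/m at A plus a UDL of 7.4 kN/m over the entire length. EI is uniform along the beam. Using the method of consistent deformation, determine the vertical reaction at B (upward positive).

R_B = 23.54 kN

Remove the prop at B; the released (primary) structure is a cantilever built in at A.
Free-end deflection of the primary structure under the applied loading (downward +):
  triangular load, peak 39.5 at the fixed end: w₀L⁴/(30EI) = 197.6/EI
  UDL 7.4: wL⁴/(8EI) = 138.8/EI
  δ_0 = 336.4/EI
Tip deflection under a unit load at B: L³/(3EI) = 14.29/EI.
Compatibility at B: δ_0 − R_B·δ_{BB} = 0, so R_B = 336.4/14.29 = 23.54 kN.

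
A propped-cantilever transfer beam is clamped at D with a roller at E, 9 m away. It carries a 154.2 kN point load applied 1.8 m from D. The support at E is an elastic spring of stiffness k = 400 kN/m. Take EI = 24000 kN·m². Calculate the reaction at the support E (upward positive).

Take the reaction at E as the redundant and release it; the primary structure is a cantilever fixed at D.
Primary-structure tip deflection at E by superposition:
  point load 154.2 at a = 1.8: Pa²(3L − a)/(6EI) = 2098/EI
Flexibility coefficient — unit upward force at E: δ_{EE} = L³/(3EI) = 243/EI.
With EI = 24000 kN·m²: δ_0 = 0.087431 m and δ_{EE} = 0.010125 m/kN.
Compatibility — the spring shortens by R_E/k under the reaction it provides: δ_0 − R_E·δ_{EE} = R_E/k. With 1/k = 0.0025 m/kN, R_E = δ_0 / (δ_{EE} + 1/k) = 0.087431 / (0.010125 + 0.0025) = 6.925 kN.

R_E = 6.925 kN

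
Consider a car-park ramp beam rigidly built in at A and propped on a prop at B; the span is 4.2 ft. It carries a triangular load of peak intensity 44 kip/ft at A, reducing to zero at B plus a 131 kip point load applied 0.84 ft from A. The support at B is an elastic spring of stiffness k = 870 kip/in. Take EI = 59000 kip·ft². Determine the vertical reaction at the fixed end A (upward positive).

Release the roller at B. Primary structure: cantilever fixed at A.
Downward deflection at the released point B due to the loads:
  triangular load, peak 44 at the fixed end: w₀L⁴/(30EI) = 456.4/EI
  point load 131 at a = 0.84: Pa²(3L − a)/(6EI) = 181.2/EI
  δ_0 = 637.6/EI
Flexibility coefficient — unit upward force at B: δ_{BB} = L³/(3EI) = 24.7/EI.
With EI = 59000 kip·ft²: δ_0 = 0.010806 ft and δ_{BB} = 0.000419 ft/kip.
Compatibility — the spring shortens by R_B/k under the reaction it provides: δ_0 − R_B·δ_{BB} = R_B/k. With 1/k = 1/(870×12) ft/kip = 0.000096 ft/kip, R_B = δ_0 / (δ_{BB} + 1/k) = 0.010806 / (0.000419 + 0.000096) = 21.01 kip.
Vertical equilibrium: R_A = ΣP − R_B = 223.4 − 21.01 = 202.4 kip.

R_A = 202.4 kip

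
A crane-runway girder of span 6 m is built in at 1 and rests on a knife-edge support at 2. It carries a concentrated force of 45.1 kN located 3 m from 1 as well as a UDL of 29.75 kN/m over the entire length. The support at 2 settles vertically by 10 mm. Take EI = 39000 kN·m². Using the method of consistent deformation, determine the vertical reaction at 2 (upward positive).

R_2 = 75.61 kN

Choose R_2 as the redundant. The primary structure is the cantilever fixed at 1.
Free-end deflection of the primary structure under the applied loading (downward +):
  point load 45.1 at a = 3: Pa²(3L − a)/(6EI) = 1015/EI
  UDL 29.75: wL⁴/(8EI) = 4820/EI
  δ_0 = 5834/EI
Flexibility coefficient — unit upward force at 2: δ_{22} = L³/(3EI) = 72/EI.
With EI = 39000 kN·m²: δ_0 = 0.1496 m and δ_{22} = 0.001846 m/kN.
Compatibility — the beam at 2 must follow the support down by 0.01 m: δ_0 − R_2·δ_{22} = 0.01, so R_2 = (0.1496 − 0.01)/0.001846 = 75.61 kN.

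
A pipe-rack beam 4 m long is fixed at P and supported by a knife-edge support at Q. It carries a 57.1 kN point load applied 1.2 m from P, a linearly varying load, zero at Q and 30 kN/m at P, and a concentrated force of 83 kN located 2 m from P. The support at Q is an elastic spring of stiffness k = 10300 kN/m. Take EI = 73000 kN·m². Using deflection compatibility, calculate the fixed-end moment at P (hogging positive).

M_P = 179.8 kN·m

Take the reaction at Q as the redundant and release it; the primary structure is a cantilever fixed at P.
Deflection at Q on the released cantilever, summing each load's contribution:
  point load 57.1 at a = 1.2: Pa²(3L − a)/(6EI) = 148/EI
  triangular load, peak 30 at the fixed end: w₀L⁴/(30EI) = 256/EI
  point load 83 at a = 2: Pa²(3L − a)/(6EI) = 553.3/EI
  δ_0 = 957.3/EI
Flexibility coefficient — unit upward force at Q: δ_{QQ} = L³/(3EI) = 21.33/EI.
With EI = 73000 kN·m²: δ_0 = 0.013114 m and δ_{QQ} = 0.000292 m/kN.
Compatibility — the spring shortens by R_Q/k under the reaction it provides: δ_0 − R_Q·δ_{QQ} = R_Q/k. With 1/k = 0.000097 m/kN, R_Q = δ_0 / (δ_{QQ} + 1/k) = 0.013114 / (0.000292 + 0.000097) = 33.68 kN.
Moment equilibrium about P: M_P = Σ(load moments about P) − R_Q·L = 314.5 − 33.68×4 = 179.8 kN·m.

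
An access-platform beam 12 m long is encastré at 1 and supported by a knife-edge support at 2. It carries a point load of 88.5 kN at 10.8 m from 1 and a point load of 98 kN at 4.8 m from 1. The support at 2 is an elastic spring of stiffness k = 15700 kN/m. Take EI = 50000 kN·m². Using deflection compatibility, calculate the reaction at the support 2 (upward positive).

Take the reaction at 2 as the redundant and release it; the primary structure is a cantilever fixed at 1.
Downward deflection at the released point 2 due to the loads:
  point load 88.5 at a = 10.8: Pa²(3L − a)/(6EI) = 43355/EI
  point load 98 at a = 4.8: Pa²(3L − a)/(6EI) = 11741/EI
  δ_0 = 55096/EI
Tip deflection under a unit load at 2: L³/(3EI) = 576/EI.
With EI = 50000 kN·m²: δ_0 = 1.1019 m and δ_{22} = 0.01152 m/kN.
Compatibility — the spring shortens by R_2/k under the reaction it provides: δ_0 − R_2·δ_{22} = R_2/k. With 1/k = 0.000064 m/kN, R_2 = δ_0 / (δ_{22} + 1/k) = 1.1019 / (0.01152 + 0.000064) = 95.13 kN.

R_2 = 95.13 kN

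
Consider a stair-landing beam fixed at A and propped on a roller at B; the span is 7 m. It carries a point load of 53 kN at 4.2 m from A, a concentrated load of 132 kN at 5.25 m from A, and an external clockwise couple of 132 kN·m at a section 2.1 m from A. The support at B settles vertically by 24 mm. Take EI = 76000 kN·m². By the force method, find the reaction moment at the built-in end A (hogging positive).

M_A = 313.3 kN·m

Remove the prop at B; the released (primary) structure is a cantilever built in at A.
Free-end deflection of the primary structure under the applied loading (downward +):
  point load 53 at a = 4.2: Pa²(3L − a)/(6EI) = 2618/EI
  point load 132 at a = 5.25: Pa²(3L − a)/(6EI) = 9550/EI
  clockwise couple 132 at a = 2.1: M₀a(2L − a)/(2EI) = 1649/EI
  δ_0 = 13818/EI
Tip deflection under a unit load at B: L³/(3EI) = 114.3/EI.
With EI = 76000 kN·m²: δ_0 = 0.18181 m and δ_{BB} = 0.001504 m/kN.
Compatibility — the beam at B must follow the support down by 0.024 m: δ_0 − R_B·δ_{BB} = 0.024, so R_B = (0.18181 − 0.024)/0.001504 = 104.9 kN.
Moment equilibrium about A: M_A = Σ(load moments about A) − R_B·L = 1048 − 104.9×7 = 313.3 kN·m.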